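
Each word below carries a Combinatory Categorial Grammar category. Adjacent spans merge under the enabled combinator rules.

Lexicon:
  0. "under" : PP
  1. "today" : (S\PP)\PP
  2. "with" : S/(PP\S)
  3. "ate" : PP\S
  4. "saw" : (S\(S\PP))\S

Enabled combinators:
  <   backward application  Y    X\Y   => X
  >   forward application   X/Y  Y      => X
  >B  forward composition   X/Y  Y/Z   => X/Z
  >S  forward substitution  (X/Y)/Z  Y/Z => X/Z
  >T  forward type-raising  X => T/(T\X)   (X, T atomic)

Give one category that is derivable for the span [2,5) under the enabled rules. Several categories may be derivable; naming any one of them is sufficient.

S\(S\PP)

[0,5] S   <
  [0,2] S\PP   <
    [0,1] "under" : PP
    [1,2] "today" : (S\PP)\PP
  [2,5] S\(S\PP)   <
    [2,4] S   >
      [2,3] "with" : S/(PP\S)
      [3,4] "ate" : PP\S
    [4,5] "saw" : (S\(S\PP))\S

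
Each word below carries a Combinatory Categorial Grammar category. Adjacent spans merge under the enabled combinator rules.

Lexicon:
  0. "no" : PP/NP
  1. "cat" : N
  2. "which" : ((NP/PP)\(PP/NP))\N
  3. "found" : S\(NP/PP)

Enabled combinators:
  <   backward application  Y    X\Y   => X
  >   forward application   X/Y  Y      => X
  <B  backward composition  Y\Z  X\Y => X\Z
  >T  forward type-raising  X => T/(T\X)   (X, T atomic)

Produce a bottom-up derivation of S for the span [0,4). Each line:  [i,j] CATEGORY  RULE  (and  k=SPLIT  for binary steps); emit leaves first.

[0,4] S   <
  [0,3] NP/PP   <
    [0,1] "no" : PP/NP
    [1,3] (NP/PP)\(PP/NP)   <
      [1,2] "cat" : N
      [2,3] "which" : ((NP/PP)\(PP/NP))\N
  [3,4] "found" : S\(NP/PP)

[0,1] PP/NP  lex  "no"
[1,2] N  lex  "cat"
[2,3] ((NP/PP)\(PP/NP))\N  lex  "which"
[1,3] (NP/PP)\(PP/NP)  <  k=2
[0,3] NP/PP  <  k=1
[3,4] S\(NP/PP)  lex  "found"
[0,4] S  <  k=3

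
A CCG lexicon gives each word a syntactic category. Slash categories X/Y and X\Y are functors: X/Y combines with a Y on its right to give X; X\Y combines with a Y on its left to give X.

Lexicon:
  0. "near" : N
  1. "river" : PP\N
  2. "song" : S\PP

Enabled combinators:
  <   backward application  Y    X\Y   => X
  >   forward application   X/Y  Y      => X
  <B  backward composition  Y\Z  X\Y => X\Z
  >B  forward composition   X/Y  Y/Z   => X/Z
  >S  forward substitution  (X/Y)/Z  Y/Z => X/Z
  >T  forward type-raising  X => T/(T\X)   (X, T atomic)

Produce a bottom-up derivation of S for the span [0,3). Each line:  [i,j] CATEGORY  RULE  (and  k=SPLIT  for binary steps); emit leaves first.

[0,3] S   <
  [0,2] PP   <
    [0,1] "near" : N
    [1,2] "river" : PP\N
  [2,3] "song" : S\PP

[0,1] N  lex  "near"
[1,2] PP\N  lex  "river"
[0,2] PP  <  k=1
[2,3] S\PP  lex  "song"
[0,3] S  <  k=2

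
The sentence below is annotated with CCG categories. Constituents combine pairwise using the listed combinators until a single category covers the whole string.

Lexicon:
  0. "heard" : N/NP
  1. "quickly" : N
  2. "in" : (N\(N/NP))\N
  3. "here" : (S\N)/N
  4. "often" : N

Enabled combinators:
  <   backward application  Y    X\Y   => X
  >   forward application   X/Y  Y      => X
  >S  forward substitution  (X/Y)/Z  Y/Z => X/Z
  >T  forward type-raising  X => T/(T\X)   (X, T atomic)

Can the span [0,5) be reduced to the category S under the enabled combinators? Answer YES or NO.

YES

[0,5] S   <
  [0,3] N   <
    [0,1] "heard" : N/NP
    [1,3] N\(N/NP)   <
      [1,2] "quickly" : N
      [2,3] "in" : (N\(N/NP))\N
  [3,5] S\N   >
    [3,4] "here" : (S\N)/N
    [4,5] "often" : N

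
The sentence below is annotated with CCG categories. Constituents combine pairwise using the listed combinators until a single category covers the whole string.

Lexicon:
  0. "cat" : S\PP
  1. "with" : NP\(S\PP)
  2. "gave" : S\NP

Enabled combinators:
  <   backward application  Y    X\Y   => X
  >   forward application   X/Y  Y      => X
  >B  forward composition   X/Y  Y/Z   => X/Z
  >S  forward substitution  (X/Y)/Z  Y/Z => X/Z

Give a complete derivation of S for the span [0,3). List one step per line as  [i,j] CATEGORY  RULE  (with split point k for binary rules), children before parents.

[0,3] S   <
  [0,2] NP   <
    [0,1] "cat" : S\PP
    [1,2] "with" : NP\(S\PP)
  [2,3] "gave" : S\NP

[0,1] S\PP  lex  "cat"
[1,2] NP\(S\PP)  lex  "with"
[0,2] NP  <  k=1
[2,3] S\NP  lex  "gave"
[0,3] S  <  k=2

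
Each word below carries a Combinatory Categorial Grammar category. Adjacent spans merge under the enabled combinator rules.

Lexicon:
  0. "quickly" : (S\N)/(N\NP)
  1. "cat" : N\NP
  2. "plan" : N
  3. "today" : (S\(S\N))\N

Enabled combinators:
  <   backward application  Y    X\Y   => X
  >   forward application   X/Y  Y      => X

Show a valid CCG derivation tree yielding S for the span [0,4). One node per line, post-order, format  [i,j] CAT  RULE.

[0,1] (S\N)/(N\NP)  lex  "quickly"
[1,2] N\NP  lex  "cat"
[0,2] S\N  >  k=1
[2,3] N  lex  "plan"
[3,4] (S\(S\N))\N  lex  "today"
[2,4] S\(S\N)  <  k=3
[0,4] S  <  k=2

[0,4] S   <
  [0,2] S\N   >
    [0,1] "quickly" : (S\N)/(N\NP)
    [1,2] "cat" : N\NP
  [2,4] S\(S\N)   <
    [2,3] "plan" : N
    [3,4] "today" : (S\(S\N))\N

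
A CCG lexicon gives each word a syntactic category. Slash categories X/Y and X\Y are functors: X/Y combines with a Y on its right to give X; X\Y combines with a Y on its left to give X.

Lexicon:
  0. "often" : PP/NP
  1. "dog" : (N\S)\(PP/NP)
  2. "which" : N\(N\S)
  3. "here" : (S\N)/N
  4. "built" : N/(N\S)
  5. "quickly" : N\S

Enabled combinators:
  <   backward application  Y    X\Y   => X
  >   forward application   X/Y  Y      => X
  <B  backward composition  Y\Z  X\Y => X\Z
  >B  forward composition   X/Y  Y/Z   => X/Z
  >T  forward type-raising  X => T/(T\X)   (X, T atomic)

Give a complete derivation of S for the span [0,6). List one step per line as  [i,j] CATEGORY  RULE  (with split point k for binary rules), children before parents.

[0,1] PP/NP  lex  "often"
[1,2] (N\S)\(PP/NP)  lex  "dog"
[0,2] N\S  <  k=1
[2,3] N\(N\S)  lex  "which"
[0,3] N  <  k=2
[3,4] (S\N)/N  lex  "here"
[4,5] N/(N\S)  lex  "built"
[5,6] N\S  lex  "quickly"
[4,6] N  >  k=5
[3,6] S\N  >  k=4
[0,6] S  <  k=3

[0,6] S   <
  [0,3] N   <
    [0,2] N\S   <
      [0,1] "often" : PP/NP
      [1,2] "dog" : (N\S)\(PP/NP)
    [2,3] "which" : N\(N\S)
  [3,6] S\N   >
    [3,4] "here" : (S\N)/N
    [4,6] N   >
      [4,5] "built" : N/(N\S)
      [5,6] "quickly" : N\S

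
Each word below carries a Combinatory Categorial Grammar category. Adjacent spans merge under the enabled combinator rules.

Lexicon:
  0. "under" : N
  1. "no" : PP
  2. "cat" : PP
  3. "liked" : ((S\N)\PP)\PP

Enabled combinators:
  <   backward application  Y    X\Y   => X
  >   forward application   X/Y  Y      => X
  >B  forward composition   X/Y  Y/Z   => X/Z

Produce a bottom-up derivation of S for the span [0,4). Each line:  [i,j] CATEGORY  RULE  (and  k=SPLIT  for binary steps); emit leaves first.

[0,1] N  lex  "under"
[1,2] PP  lex  "no"
[2,3] PP  lex  "cat"
[3,4] ((S\N)\PP)\PP  lex  "liked"
[2,4] (S\N)\PP  <  k=3
[1,4] S\N  <  k=2
[0,4] S  <  k=1

[0,4] S   <
  [0,1] "under" : N
  [1,4] S\N   <
    [1,2] "no" : PP
    [2,4] (S\N)\PP   <
      [2,3] "cat" : PP
      [3,4] "liked" : ((S\N)\PP)\PP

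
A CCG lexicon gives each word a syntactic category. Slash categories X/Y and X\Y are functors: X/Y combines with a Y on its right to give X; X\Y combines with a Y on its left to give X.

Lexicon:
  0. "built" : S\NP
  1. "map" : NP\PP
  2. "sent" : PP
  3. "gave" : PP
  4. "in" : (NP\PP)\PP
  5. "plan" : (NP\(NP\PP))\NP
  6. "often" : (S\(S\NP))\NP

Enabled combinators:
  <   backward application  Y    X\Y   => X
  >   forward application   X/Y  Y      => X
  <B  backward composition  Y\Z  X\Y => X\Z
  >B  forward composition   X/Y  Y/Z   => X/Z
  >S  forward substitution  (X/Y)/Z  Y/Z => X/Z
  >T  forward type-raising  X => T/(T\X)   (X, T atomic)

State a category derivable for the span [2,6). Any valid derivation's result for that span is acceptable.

[0,7] S   <
  [0,1] "built" : S\NP
  [1,7] S\(S\NP)   <
    [1,6] NP   <
      [1,2] "map" : NP\PP
      [2,6] NP\(NP\PP)   <
        [2,5] NP   >
          [2,3] NP/(NP\PP)   >T
            [2,3] "sent" : PP
          [3,5] NP\PP   <
            [3,4] "gave" : PP
            [4,5] "in" : (NP\PP)\PP
        [5,6] "plan" : (NP\(NP\PP))\NP
    [6,7] "often" : (S\(S\NP))\NP

NP\(NP\PP)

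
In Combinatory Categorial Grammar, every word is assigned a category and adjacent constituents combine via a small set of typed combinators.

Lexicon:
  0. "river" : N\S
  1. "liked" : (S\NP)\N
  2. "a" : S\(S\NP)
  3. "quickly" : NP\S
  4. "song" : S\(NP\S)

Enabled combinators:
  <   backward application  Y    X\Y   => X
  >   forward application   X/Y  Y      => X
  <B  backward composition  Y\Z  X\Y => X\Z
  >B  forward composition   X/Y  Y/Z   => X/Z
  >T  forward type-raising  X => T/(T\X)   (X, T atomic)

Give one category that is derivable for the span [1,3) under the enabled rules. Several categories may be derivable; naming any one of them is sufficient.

[0,5] S   <
  [0,4] NP\S   <B
    [0,3] S\S   <B
      [0,1] "river" : N\S
      [1,3] S\N   <B
        [1,2] "liked" : (S\NP)\N
        [2,3] "a" : S\(S\NP)
    [3,4] "quickly" : NP\S
  [4,5] "song" : S\(NP\S)

S\N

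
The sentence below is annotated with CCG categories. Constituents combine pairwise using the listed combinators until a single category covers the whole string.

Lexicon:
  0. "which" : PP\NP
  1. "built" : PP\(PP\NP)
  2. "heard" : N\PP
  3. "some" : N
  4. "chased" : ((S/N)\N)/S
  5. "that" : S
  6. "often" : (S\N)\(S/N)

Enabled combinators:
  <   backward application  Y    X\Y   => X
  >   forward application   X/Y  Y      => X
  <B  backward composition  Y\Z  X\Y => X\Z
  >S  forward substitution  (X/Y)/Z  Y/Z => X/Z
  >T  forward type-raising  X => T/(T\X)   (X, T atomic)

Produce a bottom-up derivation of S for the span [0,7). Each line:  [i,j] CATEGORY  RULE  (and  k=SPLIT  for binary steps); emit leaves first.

[0,1] PP\NP  lex  "which"
[1,2] PP\(PP\NP)  lex  "built"
[0,2] PP  <  k=1
[2,3] N\PP  lex  "heard"
[0,3] N  <  k=2
[3,4] N  lex  "some"
[4,5] ((S/N)\N)/S  lex  "chased"
[5,6] S  lex  "that"
[4,6] (S/N)\N  >  k=5
[3,6] S/N  <  k=4
[6,7] (S\N)\(S/N)  lex  "often"
[3,7] S\N  <  k=6
[0,7] S  <  k=3

[0,7] S   <
  [0,3] N   <
    [0,2] PP   <
      [0,1] "which" : PP\NP
      [1,2] "built" : PP\(PP\NP)
    [2,3] "heard" : N\PP
  [3,7] S\N   <
    [3,6] S/N   <
      [3,4] "some" : N
      [4,6] (S/N)\N   >
        [4,5] "chased" : ((S/N)\N)/S
        [5,6] "that" : S
    [6,7] "often" : (S\N)\(S/N)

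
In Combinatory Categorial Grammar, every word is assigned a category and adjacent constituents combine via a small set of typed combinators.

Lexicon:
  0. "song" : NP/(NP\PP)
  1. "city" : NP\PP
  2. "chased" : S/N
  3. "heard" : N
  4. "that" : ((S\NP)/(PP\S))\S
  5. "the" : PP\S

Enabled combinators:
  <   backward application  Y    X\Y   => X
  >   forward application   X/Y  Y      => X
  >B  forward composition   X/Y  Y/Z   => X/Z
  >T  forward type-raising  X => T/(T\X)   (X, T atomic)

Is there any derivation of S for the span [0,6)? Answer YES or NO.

YES

[0,6] S   <
  [0,2] NP   >
    [0,1] "song" : NP/(NP\PP)
    [1,2] "city" : NP\PP
  [2,6] S\NP   >
    [2,5] (S\NP)/(PP\S)   <
      [2,4] S   >
        [2,3] "chased" : S/N
        [3,4] "heard" : N
      [4,5] "that" : ((S\NP)/(PP\S))\S
    [5,6] "the" : PP\S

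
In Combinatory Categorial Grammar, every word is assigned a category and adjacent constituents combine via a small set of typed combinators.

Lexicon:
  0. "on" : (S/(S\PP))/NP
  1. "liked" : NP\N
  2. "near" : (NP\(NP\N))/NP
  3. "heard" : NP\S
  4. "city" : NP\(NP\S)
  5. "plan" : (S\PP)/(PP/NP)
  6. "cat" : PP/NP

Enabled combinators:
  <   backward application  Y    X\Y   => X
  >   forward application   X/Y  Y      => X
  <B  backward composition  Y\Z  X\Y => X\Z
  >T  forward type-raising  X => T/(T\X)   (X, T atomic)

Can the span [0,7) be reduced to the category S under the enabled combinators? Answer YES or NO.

YES

[0,7] S   >
  [0,5] S/(S\PP)   >
    [0,1] "on" : (S/(S\PP))/NP
    [1,5] NP   <
      [1,2] "liked" : NP\N
      [2,5] NP\(NP\N)   >
        [2,3] "near" : (NP\(NP\N))/NP
        [3,5] NP   <
          [3,4] "heard" : NP\S
          [4,5] "city" : NP\(NP\S)
  [5,7] S\PP   >
    [5,6] "plan" : (S\PP)/(PP/NP)
    [6,7] "cat" : PP/NP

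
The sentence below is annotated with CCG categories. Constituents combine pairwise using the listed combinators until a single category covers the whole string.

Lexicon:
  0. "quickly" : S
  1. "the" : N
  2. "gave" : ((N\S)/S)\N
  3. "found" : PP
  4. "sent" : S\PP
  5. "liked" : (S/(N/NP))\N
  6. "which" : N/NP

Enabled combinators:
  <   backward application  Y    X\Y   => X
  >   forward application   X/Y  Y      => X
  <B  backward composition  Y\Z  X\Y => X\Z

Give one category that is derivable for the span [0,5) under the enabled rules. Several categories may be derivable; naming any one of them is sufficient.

[0,7] S   >
  [0,6] S/(N/NP)   <
    [0,5] N   <
      [0,1] "quickly" : S
      [1,5] N\S   >
        [1,3] (N\S)/S   <
          [1,2] "the" : N
          [2,3] "gave" : ((N\S)/S)\N
        [3,5] S   <
          [3,4] "found" : PP
          [4,5] "sent" : S\PP
    [5,6] "liked" : (S/(N/NP))\N
  [6,7] "which" : N/NP

N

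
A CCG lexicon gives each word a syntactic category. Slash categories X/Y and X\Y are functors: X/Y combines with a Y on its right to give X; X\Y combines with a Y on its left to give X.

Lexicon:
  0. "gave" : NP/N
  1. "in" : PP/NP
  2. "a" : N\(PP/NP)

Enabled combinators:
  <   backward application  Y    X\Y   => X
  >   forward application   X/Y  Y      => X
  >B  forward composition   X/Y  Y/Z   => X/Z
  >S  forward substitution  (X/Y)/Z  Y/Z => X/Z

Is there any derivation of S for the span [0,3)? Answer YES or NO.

NP/N PP/NP N\(PP/NP)
CKY chart[0,3] = {NP}; S ∉ chart

NO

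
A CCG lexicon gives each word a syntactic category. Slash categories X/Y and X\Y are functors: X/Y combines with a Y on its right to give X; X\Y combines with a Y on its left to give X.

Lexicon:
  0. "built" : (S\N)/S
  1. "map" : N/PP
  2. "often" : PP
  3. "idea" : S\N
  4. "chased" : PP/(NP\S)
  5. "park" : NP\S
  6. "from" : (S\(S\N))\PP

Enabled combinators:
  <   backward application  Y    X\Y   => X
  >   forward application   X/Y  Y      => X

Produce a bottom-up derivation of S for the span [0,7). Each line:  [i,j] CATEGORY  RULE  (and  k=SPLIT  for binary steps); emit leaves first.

[0,7] S   <
  [0,4] S\N   >
    [0,1] "built" : (S\N)/S
    [1,4] S   <
      [1,3] N   >
        [1,2] "map" : N/PP
        [2,3] "often" : PP
      [3,4] "idea" : S\N
  [4,7] S\(S\N)   <
    [4,6] PP   >
      [4,5] "chased" : PP/(NP\S)
      [5,6] "park" : NP\S
    [6,7] "from" : (S\(S\N))\PP

[0,1] (S\N)/S  lex  "built"
[1,2] N/PP  lex  "map"
[2,3] PP  lex  "often"
[1,3] N  >  k=2
[3,4] S\N  lex  "idea"
[1,4] S  <  k=3
[0,4] S\N  >  k=1
[4,5] PP/(NP\S)  lex  "chased"
[5,6] NP\S  lex  "park"
[4,6] PP  >  k=5
[6,7] (S\(S\N))\PP  lex  "from"
[4,7] S\(S\N)  <  k=6
[0,7] S  <  k=4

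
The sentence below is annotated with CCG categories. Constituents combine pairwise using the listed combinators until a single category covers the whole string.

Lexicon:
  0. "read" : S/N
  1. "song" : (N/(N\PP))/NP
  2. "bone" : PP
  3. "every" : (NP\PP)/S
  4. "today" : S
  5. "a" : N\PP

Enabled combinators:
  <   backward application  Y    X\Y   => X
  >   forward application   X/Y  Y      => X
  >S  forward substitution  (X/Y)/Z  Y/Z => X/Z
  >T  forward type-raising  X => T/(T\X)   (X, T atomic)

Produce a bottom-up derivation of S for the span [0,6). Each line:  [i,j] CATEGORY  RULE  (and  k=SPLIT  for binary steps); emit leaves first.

[0,6] S   >
  [0,1] "read" : S/N
  [1,6] N   >
    [1,5] N/(N\PP)   >
      [1,2] "song" : (N/(N\PP))/NP
      [2,5] NP   <
        [2,3] "bone" : PP
        [3,5] NP\PP   >
          [3,4] "every" : (NP\PP)/S
          [4,5] "today" : S
    [5,6] "a" : N\PP

[0,1] S/N  lex  "read"
[1,2] (N/(N\PP))/NP  lex  "song"
[2,3] PP  lex  "bone"
[3,4] (NP\PP)/S  lex  "every"
[4,5] S  lex  "today"
[3,5] NP\PP  >  k=4
[2,5] NP  <  k=3
[1,5] N/(N\PP)  >  k=2
[5,6] N\PP  lex  "a"
[1,6] N  >  k=5
[0,6] S  >  k=1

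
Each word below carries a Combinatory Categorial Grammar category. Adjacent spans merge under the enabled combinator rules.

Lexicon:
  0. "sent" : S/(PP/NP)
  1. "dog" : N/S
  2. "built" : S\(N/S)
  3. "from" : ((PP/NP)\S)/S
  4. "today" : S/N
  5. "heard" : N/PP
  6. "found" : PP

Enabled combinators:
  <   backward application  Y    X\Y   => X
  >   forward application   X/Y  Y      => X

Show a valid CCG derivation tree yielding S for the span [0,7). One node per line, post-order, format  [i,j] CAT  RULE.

[0,7] S   >
  [0,1] "sent" : S/(PP/NP)
  [1,7] PP/NP   <
    [1,3] S   <
      [1,2] "dog" : N/S
      [2,3] "built" : S\(N/S)
    [3,7] (PP/NP)\S   >
      [3,4] "from" : ((PP/NP)\S)/S
      [4,7] S   >
        [4,5] "today" : S/N
        [5,7] N   >
          [5,6] "heard" : N/PP
          [6,7] "found" : PP

[0,1] S/(PP/NP)  lex  "sent"
[1,2] N/S  lex  "dog"
[2,3] S\(N/S)  lex  "built"
[1,3] S  <  k=2
[3,4] ((PP/NP)\S)/S  lex  "from"
[4,5] S/N  lex  "today"
[5,6] N/PP  lex  "heard"
[6,7] PP  lex  "found"
[5,7] N  >  k=6
[4,7] S  >  k=5
[3,7] (PP/NP)\S  >  k=4
[1,7] PP/NP  <  k=3
[0,7] S  >  k=1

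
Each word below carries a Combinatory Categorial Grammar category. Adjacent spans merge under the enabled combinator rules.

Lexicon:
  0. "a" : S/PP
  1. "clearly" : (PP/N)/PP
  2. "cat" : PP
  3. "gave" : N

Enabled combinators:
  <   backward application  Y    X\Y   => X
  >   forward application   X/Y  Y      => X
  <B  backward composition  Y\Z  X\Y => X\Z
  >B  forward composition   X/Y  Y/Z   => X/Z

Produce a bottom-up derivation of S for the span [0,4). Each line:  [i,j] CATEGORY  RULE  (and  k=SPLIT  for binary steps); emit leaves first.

[0,4] S   >
  [0,3] S/N   >B
    [0,1] "a" : S/PP
    [1,3] PP/N   >
      [1,2] "clearly" : (PP/N)/PP
      [2,3] "cat" : PP
  [3,4] "gave" : N

[0,1] S/PP  lex  "a"
[1,2] (PP/N)/PP  lex  "clearly"
[2,3] PP  lex  "cat"
[1,3] PP/N  >  k=2
[0,3] S/N  >B  k=1
[3,4] N  lex  "gave"
[0,4] S  >  k=3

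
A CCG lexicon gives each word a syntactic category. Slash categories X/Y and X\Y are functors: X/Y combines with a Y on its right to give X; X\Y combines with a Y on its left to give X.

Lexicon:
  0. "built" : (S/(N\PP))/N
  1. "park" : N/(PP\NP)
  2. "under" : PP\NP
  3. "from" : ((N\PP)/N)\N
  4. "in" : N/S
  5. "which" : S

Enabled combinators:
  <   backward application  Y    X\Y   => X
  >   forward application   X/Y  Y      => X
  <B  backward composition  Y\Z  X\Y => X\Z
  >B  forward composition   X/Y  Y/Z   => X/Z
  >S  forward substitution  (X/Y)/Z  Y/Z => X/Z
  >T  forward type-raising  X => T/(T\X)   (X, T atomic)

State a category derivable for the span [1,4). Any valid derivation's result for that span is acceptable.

(N\PP)/N

[0,6] S   >
  [0,4] S/N   >S
    [0,1] "built" : (S/(N\PP))/N
    [1,4] (N\PP)/N   <
      [1,3] N   >
        [1,2] "park" : N/(PP\NP)
        [2,3] "under" : PP\NP
      [3,4] "from" : ((N\PP)/N)\N
  [4,6] N   >
    [4,5] "in" : N/S
    [5,6] "which" : S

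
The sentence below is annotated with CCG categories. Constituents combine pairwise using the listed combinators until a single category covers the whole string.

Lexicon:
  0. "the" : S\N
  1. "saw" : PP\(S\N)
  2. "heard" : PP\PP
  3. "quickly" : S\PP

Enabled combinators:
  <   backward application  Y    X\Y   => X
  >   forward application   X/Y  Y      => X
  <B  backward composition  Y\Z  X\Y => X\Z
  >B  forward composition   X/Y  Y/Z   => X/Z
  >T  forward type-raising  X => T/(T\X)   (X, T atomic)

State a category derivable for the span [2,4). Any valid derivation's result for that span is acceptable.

S\PP

[0,4] S   <
  [0,2] PP   <
    [0,1] "the" : S\N
    [1,2] "saw" : PP\(S\N)
  [2,4] S\PP   <B
    [2,3] "heard" : PP\PP
    [3,4] "quickly" : S\PP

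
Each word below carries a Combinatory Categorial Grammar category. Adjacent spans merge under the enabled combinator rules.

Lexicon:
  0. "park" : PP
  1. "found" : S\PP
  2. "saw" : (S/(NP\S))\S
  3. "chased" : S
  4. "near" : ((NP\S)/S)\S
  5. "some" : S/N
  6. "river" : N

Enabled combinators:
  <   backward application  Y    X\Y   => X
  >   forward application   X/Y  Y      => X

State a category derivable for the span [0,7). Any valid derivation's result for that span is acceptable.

[0,7] S   >
  [0,3] S/(NP\S)   <
    [0,2] S   <
      [0,1] "park" : PP
      [1,2] "found" : S\PP
    [2,3] "saw" : (S/(NP\S))\S
  [3,7] NP\S   >
    [3,5] (NP\S)/S   <
      [3,4] "chased" : S
      [4,5] "near" : ((NP\S)/S)\S
    [5,7] S   >
      [5,6] "some" : S/N
      [6,7] "river" : N

S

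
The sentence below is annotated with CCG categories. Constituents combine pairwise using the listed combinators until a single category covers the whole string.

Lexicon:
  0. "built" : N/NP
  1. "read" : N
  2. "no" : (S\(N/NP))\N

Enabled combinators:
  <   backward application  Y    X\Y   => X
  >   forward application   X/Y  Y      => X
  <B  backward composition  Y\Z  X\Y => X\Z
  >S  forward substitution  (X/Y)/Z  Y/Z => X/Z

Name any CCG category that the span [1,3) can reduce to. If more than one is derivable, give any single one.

[0,3] S   <
  [0,1] "built" : N/NP
  [1,3] S\(N/NP)   <
    [1,2] "read" : N
    [2,3] "no" : (S\(N/NP))\N

S\(N/NP)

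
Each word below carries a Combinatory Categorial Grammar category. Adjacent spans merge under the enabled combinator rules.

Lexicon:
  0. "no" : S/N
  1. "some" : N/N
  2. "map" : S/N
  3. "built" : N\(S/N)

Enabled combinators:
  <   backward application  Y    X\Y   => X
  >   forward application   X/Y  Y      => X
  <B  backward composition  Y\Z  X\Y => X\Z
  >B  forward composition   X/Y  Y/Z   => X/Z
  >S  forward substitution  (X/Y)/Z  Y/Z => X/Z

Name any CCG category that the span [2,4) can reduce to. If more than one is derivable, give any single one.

N

[0,4] S   >
  [0,2] S/N   >B
    [0,1] "no" : S/N
    [1,2] "some" : N/N
  [2,4] N   <
    [2,3] "map" : S/N
    [3,4] "built" : N\(S/N)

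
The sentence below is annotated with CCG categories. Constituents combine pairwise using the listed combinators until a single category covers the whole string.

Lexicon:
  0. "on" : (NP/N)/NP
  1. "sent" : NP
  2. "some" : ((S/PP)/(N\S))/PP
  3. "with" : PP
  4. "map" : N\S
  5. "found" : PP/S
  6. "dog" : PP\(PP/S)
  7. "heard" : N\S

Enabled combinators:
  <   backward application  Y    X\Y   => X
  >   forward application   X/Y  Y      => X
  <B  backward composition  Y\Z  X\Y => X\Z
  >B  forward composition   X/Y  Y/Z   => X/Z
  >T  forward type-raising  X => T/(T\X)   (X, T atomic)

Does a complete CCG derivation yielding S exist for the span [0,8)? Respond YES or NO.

(NP/N)/NP NP ((S/PP)/(N\S))/PP PP N\S PP/S PP\(PP/S) N\S
CKY chart[0,8] = {N/(N\NP), NP, NP/(NP\NP), NP/(N\N), PP/(PP\NP), S/(S\NP)}; S ∉ chart

NO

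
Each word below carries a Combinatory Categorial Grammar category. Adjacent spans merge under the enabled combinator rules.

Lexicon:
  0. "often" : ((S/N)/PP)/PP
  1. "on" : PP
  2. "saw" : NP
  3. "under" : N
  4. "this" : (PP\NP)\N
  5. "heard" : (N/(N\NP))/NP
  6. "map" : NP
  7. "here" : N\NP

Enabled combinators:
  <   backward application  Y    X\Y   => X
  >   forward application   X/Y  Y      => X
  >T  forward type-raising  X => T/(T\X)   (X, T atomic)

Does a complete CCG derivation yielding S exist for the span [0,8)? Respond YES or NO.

[0,8] S   >
  [0,5] S/N   >
    [0,2] (S/N)/PP   >
      [0,1] "often" : ((S/N)/PP)/PP
      [1,2] "on" : PP
    [2,5] PP   >
      [2,3] PP/(PP\NP)   >T
        [2,3] "saw" : NP
      [3,5] PP\NP   <
        [3,4] "under" : N
        [4,5] "this" : (PP\NP)\N
  [5,8] N   >
    [5,7] N/(N\NP)   >
      [5,6] "heard" : (N/(N\NP))/NP
      [6,7] "map" : NP
    [7,8] "here" : N\NP

YES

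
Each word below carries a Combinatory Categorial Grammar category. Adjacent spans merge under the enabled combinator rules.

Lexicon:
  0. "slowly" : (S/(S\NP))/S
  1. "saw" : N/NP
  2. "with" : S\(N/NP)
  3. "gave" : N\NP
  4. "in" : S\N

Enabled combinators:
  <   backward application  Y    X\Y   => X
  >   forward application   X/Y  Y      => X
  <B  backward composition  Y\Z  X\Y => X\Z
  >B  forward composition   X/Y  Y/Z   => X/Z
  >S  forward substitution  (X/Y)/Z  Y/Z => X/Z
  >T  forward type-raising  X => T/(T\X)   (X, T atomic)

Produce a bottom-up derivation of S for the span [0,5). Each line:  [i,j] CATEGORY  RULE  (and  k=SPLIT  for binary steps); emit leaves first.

[0,5] S   >
  [0,3] S/(S\NP)   >
    [0,1] "slowly" : (S/(S\NP))/S
    [1,3] S   <
      [1,2] "saw" : N/NP
      [2,3] "with" : S\(N/NP)
  [3,5] S\NP   <B
    [3,4] "gave" : N\NP
    [4,5] "in" : S\N

[0,1] (S/(S\NP))/S  lex  "slowly"
[1,2] N/NP  lex  "saw"
[2,3] S\(N/NP)  lex  "with"
[1,3] S  <  k=2
[0,3] S/(S\NP)  >  k=1
[3,4] N\NP  lex  "gave"
[4,5] S\N  lex  "in"
[3,5] S\NP  <B  k=4
[0,5] S  >  k=3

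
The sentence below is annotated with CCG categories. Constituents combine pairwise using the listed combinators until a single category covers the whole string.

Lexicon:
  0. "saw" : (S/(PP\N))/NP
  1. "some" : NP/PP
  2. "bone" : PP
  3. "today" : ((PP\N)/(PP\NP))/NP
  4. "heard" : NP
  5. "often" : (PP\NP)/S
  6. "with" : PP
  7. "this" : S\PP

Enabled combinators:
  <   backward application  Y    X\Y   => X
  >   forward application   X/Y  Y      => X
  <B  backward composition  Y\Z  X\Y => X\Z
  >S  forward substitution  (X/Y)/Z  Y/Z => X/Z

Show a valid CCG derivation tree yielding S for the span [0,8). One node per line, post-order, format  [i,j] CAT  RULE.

[0,1] (S/(PP\N))/NP  lex  "saw"
[1,2] NP/PP  lex  "some"
[2,3] PP  lex  "bone"
[1,3] NP  >  k=2
[0,3] S/(PP\N)  >  k=1
[3,4] ((PP\N)/(PP\NP))/NP  lex  "today"
[4,5] NP  lex  "heard"
[3,5] (PP\N)/(PP\NP)  >  k=4
[5,6] (PP\NP)/S  lex  "often"
[6,7] PP  lex  "with"
[7,8] S\PP  lex  "this"
[6,8] S  <  k=7
[5,8] PP\NP  >  k=6
[3,8] PP\N  >  k=5
[0,8] S  >  k=3

[0,8] S   >
  [0,3] S/(PP\N)   >
    [0,1] "saw" : (S/(PP\N))/NP
    [1,3] NP   >
      [1,2] "some" : NP/PP
      [2,3] "bone" : PP
  [3,8] PP\N   >
    [3,5] (PP\N)/(PP\NP)   >
      [3,4] "today" : ((PP\N)/(PP\NP))/NP
      [4,5] "heard" : NP
    [5,8] PP\NP   >
      [5,6] "often" : (PP\NP)/S
      [6,8] S   <
        [6,7] "with" : PP
        [7,8] "this" : S\PP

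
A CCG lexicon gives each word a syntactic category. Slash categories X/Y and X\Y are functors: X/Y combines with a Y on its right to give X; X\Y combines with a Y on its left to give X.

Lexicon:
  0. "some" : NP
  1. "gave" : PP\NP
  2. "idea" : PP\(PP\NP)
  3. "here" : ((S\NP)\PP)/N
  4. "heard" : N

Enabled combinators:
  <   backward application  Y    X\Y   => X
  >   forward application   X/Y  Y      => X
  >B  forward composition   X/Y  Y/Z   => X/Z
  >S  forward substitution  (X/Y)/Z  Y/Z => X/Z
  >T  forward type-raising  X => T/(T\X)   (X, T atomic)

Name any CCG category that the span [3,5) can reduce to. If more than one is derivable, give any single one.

[0,5] S   >
  [0,1] S/(S\NP)   >T
    [0,1] "some" : NP
  [1,5] S\NP   <
    [1,3] PP   <
      [1,2] "gave" : PP\NP
      [2,3] "idea" : PP\(PP\NP)
    [3,5] (S\NP)\PP   >
      [3,4] "here" : ((S\NP)\PP)/N
      [4,5] "heard" : N

(S\NP)\PP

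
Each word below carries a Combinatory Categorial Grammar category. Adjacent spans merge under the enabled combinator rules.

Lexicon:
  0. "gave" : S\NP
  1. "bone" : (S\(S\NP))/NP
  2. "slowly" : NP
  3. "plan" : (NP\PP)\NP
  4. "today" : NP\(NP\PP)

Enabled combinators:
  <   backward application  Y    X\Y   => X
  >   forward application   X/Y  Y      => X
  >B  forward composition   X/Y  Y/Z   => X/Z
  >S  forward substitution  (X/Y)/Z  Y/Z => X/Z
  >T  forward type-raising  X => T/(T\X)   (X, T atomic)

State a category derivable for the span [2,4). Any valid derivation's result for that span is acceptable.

[0,5] S   <
  [0,1] "gave" : S\NP
  [1,5] S\(S\NP)   >
    [1,2] "bone" : (S\(S\NP))/NP
    [2,5] NP   <
      [2,4] NP\PP   <
        [2,3] "slowly" : NP
        [3,4] "plan" : (NP\PP)\NP
      [4,5] "today" : NP\(NP\PP)

NP\PP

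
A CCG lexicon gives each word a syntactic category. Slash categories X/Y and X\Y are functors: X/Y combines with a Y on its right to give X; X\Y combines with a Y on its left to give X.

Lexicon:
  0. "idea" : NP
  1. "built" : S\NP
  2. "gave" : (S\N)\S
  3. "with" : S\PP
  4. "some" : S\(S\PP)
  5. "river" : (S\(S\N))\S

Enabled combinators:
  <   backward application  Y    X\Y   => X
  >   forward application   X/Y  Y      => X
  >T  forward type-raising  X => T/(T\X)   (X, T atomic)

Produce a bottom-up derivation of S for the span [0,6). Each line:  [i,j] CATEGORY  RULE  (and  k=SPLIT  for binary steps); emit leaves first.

[0,6] S   <
  [0,3] S\N   <
    [0,2] S   >
      [0,1] S/(S\NP)   >T
        [0,1] "idea" : NP
      [1,2] "built" : S\NP
    [2,3] "gave" : (S\N)\S
  [3,6] S\(S\N)   <
    [3,5] S   <
      [3,4] "with" : S\PP
      [4,5] "some" : S\(S\PP)
    [5,6] "river" : (S\(S\N))\S

[0,1] NP  lex  "idea"
[0,1] S/(S\NP)  >T
[1,2] S\NP  lex  "built"
[0,2] S  >  k=1
[2,3] (S\N)\S  lex  "gave"
[0,3] S\N  <  k=2
[3,4] S\PP  lex  "with"
[4,5] S\(S\PP)  lex  "some"
[3,5] S  <  k=4
[5,6] (S\(S\N))\S  lex  "river"
[3,6] S\(S\N)  <  k=5
[0,6] S  <  k=3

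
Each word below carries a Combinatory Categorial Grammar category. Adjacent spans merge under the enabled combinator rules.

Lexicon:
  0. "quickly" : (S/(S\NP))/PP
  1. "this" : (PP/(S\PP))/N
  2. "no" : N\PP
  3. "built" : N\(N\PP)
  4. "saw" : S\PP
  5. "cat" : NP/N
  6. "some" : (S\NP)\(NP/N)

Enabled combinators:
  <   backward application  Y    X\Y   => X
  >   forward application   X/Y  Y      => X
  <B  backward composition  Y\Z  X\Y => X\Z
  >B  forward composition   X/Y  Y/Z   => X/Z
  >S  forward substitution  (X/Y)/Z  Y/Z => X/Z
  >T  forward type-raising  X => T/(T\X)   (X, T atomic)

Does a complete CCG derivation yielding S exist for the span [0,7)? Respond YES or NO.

[0,7] S   >
  [0,5] S/(S\NP)   >
    [0,1] "quickly" : (S/(S\NP))/PP
    [1,5] PP   >
      [1,4] PP/(S\PP)   >
        [1,2] "this" : (PP/(S\PP))/N
        [2,4] N   <
          [2,3] "no" : N\PP
          [3,4] "built" : N\(N\PP)
      [4,5] "saw" : S\PP
  [5,7] S\NP   <
    [5,6] "cat" : NP/N
    [6,7] "some" : (S\NP)\(NP/N)

YES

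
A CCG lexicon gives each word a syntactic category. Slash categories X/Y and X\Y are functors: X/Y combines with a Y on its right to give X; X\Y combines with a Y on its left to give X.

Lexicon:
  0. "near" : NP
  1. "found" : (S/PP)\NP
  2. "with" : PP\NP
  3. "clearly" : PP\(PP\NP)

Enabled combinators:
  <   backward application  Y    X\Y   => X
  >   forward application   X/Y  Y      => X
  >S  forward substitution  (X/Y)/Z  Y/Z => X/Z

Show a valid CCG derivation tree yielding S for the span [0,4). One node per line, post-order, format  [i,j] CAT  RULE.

[0,1] NP  lex  "near"
[1,2] (S/PP)\NP  lex  "found"
[0,2] S/PP  <  k=1
[2,3] PP\NP  lex  "with"
[3,4] PP\(PP\NP)  lex  "clearly"
[2,4] PP  <  k=3
[0,4] S  >  k=2

[0,4] S   >
  [0,2] S/PP   <
    [0,1] "near" : NP
    [1,2] "found" : (S/PP)\NP
  [2,4] PP   <
    [2,3] "with" : PP\NP
    [3,4] "clearly" : PP\(PP\NP)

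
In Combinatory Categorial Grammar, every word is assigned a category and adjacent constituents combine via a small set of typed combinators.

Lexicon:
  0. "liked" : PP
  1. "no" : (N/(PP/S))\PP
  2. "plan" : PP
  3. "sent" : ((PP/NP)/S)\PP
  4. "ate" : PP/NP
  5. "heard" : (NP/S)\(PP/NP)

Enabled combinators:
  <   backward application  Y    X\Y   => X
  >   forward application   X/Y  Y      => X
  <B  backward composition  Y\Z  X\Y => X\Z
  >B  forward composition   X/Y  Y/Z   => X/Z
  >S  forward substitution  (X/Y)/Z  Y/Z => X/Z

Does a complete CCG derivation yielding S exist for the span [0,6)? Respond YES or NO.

PP (N/(PP/S))\PP PP ((PP/NP)/S)\PP PP/NP (NP/S)\(PP/NP)
CKY chart[0,6] = {N}; S ∉ chart

NO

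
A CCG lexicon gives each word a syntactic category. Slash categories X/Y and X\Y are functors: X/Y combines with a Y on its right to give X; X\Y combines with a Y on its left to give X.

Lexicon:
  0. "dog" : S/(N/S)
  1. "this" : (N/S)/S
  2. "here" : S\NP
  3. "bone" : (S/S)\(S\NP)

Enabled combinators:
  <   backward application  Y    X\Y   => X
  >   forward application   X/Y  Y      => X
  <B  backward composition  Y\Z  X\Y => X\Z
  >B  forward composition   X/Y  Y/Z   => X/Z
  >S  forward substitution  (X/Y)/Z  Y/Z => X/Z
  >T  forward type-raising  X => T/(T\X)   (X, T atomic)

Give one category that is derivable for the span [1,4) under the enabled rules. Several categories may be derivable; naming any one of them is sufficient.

[0,4] S   >
  [0,1] "dog" : S/(N/S)
  [1,4] N/S   >S
    [1,2] "this" : (N/S)/S
    [2,4] S/S   <
      [2,3] "here" : S\NP
      [3,4] "bone" : (S/S)\(S\NP)

N/S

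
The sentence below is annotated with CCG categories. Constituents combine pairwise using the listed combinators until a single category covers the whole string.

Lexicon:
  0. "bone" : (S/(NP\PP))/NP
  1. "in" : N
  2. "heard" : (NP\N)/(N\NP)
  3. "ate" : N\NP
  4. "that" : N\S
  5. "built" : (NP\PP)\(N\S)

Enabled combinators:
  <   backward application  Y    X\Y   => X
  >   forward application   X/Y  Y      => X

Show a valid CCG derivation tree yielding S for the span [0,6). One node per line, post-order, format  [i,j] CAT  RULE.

[0,6] S   >
  [0,4] S/(NP\PP)   >
    [0,1] "bone" : (S/(NP\PP))/NP
    [1,4] NP   <
      [1,2] "in" : N
      [2,4] NP\N   >
        [2,3] "heard" : (NP\N)/(N\NP)
        [3,4] "ate" : N\NP
  [4,6] NP\PP   <
    [4,5] "that" : N\S
    [5,6] "built" : (NP\PP)\(N\S)

[0,1] (S/(NP\PP))/NP  lex  "bone"
[1,2] N  lex  "in"
[2,3] (NP\N)/(N\NP)  lex  "heard"
[3,4] N\NP  lex  "ate"
[2,4] NP\N  >  k=3
[1,4] NP  <  k=2
[0,4] S/(NP\PP)  >  k=1
[4,5] N\S  lex  "that"
[5,6] (NP\PP)\(N\S)  lex  "built"
[4,6] NP\PP  <  k=5
[0,6] S  >  k=4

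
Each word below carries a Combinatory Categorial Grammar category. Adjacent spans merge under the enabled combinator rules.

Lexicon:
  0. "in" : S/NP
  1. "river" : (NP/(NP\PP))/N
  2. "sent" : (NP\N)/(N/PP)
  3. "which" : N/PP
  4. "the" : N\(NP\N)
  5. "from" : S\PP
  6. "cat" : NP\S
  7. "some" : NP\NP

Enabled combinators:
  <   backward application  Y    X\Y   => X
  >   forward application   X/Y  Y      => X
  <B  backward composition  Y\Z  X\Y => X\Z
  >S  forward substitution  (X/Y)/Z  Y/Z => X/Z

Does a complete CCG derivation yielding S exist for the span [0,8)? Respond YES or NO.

YES

[0,8] S   >
  [0,1] "in" : S/NP
  [1,8] NP   >
    [1,5] NP/(NP\PP)   >
      [1,2] "river" : (NP/(NP\PP))/N
      [2,5] N   <
        [2,4] NP\N   >
          [2,3] "sent" : (NP\N)/(N/PP)
          [3,4] "which" : N/PP
        [4,5] "the" : N\(NP\N)
    [5,8] NP\PP   <B
      [5,6] "from" : S\PP
      [6,8] NP\S   <B
        [6,7] "cat" : NP\S
        [7,8] "some" : NP\NP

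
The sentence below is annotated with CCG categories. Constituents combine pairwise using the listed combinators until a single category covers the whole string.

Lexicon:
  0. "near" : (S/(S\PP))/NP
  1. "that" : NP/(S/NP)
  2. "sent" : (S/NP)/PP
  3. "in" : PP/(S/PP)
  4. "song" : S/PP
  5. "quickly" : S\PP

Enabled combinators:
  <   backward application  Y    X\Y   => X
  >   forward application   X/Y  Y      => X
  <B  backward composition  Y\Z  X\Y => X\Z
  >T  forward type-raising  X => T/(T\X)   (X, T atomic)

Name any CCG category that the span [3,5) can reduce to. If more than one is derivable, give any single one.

[0,6] S   >
  [0,5] S/(S\PP)   >
    [0,1] "near" : (S/(S\PP))/NP
    [1,5] NP   >
      [1,2] "that" : NP/(S/NP)
      [2,5] S/NP   >
        [2,3] "sent" : (S/NP)/PP
        [3,5] PP   >
          [3,4] "in" : PP/(S/PP)
          [4,5] "song" : S/PP
  [5,6] "quickly" : S\PP

PP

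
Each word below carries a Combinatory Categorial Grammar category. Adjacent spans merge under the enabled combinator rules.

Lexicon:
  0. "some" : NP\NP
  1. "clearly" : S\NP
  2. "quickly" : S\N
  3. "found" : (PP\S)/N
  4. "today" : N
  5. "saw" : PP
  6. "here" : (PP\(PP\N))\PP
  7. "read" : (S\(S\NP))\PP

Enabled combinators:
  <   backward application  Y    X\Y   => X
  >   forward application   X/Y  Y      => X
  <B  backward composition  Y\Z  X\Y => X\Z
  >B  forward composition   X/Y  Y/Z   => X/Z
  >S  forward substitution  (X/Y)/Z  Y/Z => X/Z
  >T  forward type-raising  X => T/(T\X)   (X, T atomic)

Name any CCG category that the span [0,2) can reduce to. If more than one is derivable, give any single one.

S\NP

[0,8] S   <
  [0,2] S\NP   <B
    [0,1] "some" : NP\NP
    [1,2] "clearly" : S\NP
  [2,8] S\(S\NP)   <
    [2,7] PP   <
      [2,5] PP\N   <B
        [2,3] "quickly" : S\N
        [3,5] PP\S   >
          [3,4] "found" : (PP\S)/N
          [4,5] "today" : N
      [5,7] PP\(PP\N)   <
        [5,6] "saw" : PP
        [6,7] "here" : (PP\(PP\N))\PP
    [7,8] "read" : (S\(S\NP))\PP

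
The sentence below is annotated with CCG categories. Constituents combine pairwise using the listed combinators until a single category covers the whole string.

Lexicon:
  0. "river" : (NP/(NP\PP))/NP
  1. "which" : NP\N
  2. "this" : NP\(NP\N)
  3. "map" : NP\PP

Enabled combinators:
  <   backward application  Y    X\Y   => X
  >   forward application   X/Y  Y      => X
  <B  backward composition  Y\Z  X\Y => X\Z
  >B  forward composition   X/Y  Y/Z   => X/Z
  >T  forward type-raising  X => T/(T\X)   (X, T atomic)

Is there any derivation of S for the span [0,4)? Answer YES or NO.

(NP/(NP\PP))/NP NP\N NP\(NP\N) NP\PP
CKY chart[0,4] = {N/(N\NP), NP, NP/(NP\NP), PP/(PP\NP), S/(S\NP)}; S ∉ chart

NO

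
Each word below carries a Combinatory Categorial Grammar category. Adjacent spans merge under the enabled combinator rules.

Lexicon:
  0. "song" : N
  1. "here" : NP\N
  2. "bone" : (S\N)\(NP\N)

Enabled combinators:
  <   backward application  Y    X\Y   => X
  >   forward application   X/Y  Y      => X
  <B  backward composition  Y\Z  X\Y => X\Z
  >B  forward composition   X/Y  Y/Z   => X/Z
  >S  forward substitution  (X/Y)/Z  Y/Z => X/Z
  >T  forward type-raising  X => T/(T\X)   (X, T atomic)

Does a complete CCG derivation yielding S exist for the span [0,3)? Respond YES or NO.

YES

[0,3] S   >
  [0,1] S/(S\N)   >T
    [0,1] "song" : N
  [1,3] S\N   <
    [1,2] "here" : NP\N
    [2,3] "bone" : (S\N)\(NP\N)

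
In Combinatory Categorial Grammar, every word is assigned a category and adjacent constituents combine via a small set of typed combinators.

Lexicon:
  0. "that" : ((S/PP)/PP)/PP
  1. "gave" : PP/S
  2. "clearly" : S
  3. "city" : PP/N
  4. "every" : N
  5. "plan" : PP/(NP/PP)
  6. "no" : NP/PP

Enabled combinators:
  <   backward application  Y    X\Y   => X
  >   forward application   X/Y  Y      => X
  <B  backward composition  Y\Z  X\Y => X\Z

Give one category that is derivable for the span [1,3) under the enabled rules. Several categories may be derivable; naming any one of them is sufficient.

PP

[0,7] S   >
  [0,5] S/PP   >
    [0,3] (S/PP)/PP   >
      [0,1] "that" : ((S/PP)/PP)/PP
      [1,3] PP   >
        [1,2] "gave" : PP/S
        [2,3] "clearly" : S
    [3,5] PP   >
      [3,4] "city" : PP/N
      [4,5] "every" : N
  [5,7] PP   >
    [5,6] "plan" : PP/(NP/PP)
    [6,7] "no" : NP/PP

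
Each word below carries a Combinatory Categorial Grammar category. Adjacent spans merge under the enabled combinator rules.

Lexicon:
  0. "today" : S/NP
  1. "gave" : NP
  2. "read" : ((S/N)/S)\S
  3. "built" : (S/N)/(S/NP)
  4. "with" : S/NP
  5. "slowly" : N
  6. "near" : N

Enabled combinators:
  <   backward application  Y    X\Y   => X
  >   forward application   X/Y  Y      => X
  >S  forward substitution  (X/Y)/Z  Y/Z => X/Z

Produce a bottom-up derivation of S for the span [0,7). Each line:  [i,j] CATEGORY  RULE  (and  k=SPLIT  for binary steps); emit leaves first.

[0,7] S   >
  [0,6] S/N   >
    [0,3] (S/N)/S   <
      [0,2] S   >
        [0,1] "today" : S/NP
        [1,2] "gave" : NP
      [2,3] "read" : ((S/N)/S)\S
    [3,6] S   >
      [3,5] S/N   >
        [3,4] "built" : (S/N)/(S/NP)
        [4,5] "with" : S/NP
      [5,6] "slowly" : N
  [6,7] "near" : N

[0,1] S/NP  lex  "today"
[1,2] NP  lex  "gave"
[0,2] S  >  k=1
[2,3] ((S/N)/S)\S  lex  "read"
[0,3] (S/N)/S  <  k=2
[3,4] (S/N)/(S/NP)  lex  "built"
[4,5] S/NP  lex  "with"
[3,5] S/N  >  k=4
[5,6] N  lex  "slowly"
[3,6] S  >  k=5
[0,6] S/N  >  k=3
[6,7] N  lex  "near"
[0,7] S  >  k=6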